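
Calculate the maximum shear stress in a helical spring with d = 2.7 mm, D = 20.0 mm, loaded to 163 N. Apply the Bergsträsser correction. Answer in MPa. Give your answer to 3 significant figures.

Spring index C = D/d = 20.0/2.7 = 7.4074
K_B = (4C+2)/(4C−3) = 31.630/26.630 = 1.1878
τ₀ = 8FD/(πd³) = 8·163·20.0/(π·2.7³) = 26080/61.836 = 421.76 MPa
τ_max = K·τ₀ = 1.1878 × 421.76 = 500.95 MPa

501 MPa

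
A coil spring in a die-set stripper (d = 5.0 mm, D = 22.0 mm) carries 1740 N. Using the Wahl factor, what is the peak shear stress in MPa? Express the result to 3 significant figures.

1060 MPa

Spring index C = D/d = 22.0/5.0 = 4.4000
K_W = (4C−1)/(4C−4) + 0.615/C = 16.600/13.600 + 0.1398 = 1.3604
τ₀ = 8FD/(πd³) = 8·1740·22.0/(π·5.0³) = 306240/392.7 = 779.83 MPa
τ_max = K·τ₀ = 1.3604 × 779.83 = 1060.9 MPa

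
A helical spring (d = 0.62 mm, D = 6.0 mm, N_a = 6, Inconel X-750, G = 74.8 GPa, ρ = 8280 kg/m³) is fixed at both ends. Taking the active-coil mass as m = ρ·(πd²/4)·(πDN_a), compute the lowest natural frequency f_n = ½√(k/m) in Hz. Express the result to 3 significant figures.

971 Hz

k = Gd⁴/(8D³N_a) = (74.8×10³)(0.62⁴)/(8·6.0³·6) = 1.066 N/mm = 1066 N/m
Wire length L = πDN_a = π·6.0·6 = 113.1 mm
m = ρ·(πd²/4)·L = 8280 × 0.30191×10⁻⁶ m² × 0.1131 m = 0.00028272 kg
f_n = ½√(k/m) = 0.5·√(1066/0.00028272) = 0.5·√(3.7707e+06) = 970.91 Hz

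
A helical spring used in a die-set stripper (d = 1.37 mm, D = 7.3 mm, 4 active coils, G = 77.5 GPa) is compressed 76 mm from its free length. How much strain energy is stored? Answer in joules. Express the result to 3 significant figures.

k = Gd⁴/(8D³N_a) = (77.5×10³)(1.37⁴)/(8·7.3³·4) = 21.931 N/mm
U = ½kδ² = 0.5 × 21.931 × 76² = 63338 N·mm = 63.338 J

63.3 J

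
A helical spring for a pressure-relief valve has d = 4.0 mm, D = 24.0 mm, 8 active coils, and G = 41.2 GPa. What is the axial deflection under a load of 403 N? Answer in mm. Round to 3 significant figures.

33.8 mm

k = Gd⁴/(8D³N_a) = (41.2×10³)(4.0⁴)/(8·24.0³·8) = 11.921 N/mm
δ = F/k = 403 / 11.921 = 33.805 mm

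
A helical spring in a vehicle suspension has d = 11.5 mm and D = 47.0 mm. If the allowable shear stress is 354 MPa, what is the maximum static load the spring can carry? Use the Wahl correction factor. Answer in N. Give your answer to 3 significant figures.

C = D/d = 47.0/11.5 = 4.0870
K_W = (4C−1)/(4C−4) + 0.615/C = 15.348/12.348 + 0.1505 = 1.3934
τ_max = K·8FD/(πd³) → F_max = τ_allow·πd³/(8DK)
F_max = 354·π·11.5³/(8·47.0·1.3934) = 1.6914e+06/523.93 = 3228.3 N

3230 N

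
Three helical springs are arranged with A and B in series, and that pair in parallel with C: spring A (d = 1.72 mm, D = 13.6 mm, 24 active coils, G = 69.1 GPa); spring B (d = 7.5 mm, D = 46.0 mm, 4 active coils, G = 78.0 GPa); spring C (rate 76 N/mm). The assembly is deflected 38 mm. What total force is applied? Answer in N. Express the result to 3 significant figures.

2930 N

k_A = Gd⁴/(8D³N_a) = (69.1×10³)(1.72⁴)/(8·13.6³·24) = 1.2522 N/mm
k_B = Gd⁴/(8D³N_a) = (78.0×10³)(7.5⁴)/(8·46.0³·4) = 79.235 N/mm
Springs A,B series: k_AB = 1/(1/1.2522+1/79.235) = 1.2327 N/mm; parallel with C: k_eq = 1.2327+76 = 77.233 N/mm
F = k_eq·δ = 77.233·38 = 2934.8 N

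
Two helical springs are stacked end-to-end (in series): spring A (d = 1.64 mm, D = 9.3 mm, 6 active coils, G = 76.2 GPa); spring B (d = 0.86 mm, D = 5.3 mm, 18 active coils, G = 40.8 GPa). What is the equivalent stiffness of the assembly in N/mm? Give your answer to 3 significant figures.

0.970 N/mm

k_A = Gd⁴/(8D³N_a) = (76.2×10³)(1.64⁴)/(8·9.3³·6) = 14.277 N/mm
k_B = Gd⁴/(8D³N_a) = (40.8×10³)(0.86⁴)/(8·5.3³·18) = 1.041 N/mm
Series: 1/k_eq = 1/14.277 + 1/1.041 = 1.0306; k_eq = 0.97028 N/mm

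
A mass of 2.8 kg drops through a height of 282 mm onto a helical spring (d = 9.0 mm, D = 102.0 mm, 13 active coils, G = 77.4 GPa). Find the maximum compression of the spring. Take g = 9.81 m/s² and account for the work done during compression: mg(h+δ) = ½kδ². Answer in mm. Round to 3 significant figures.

64.3 mm

k = Gd⁴/(8D³N_a) = (77.4×10³)(9.0⁴)/(8·102.0³·13) = 4.6013 N/mm
W = mg = 2.8 × 9.81 = 27.468 N
½kδ² − Wδ − Wh = 0 → δ = (W + √(W² + 2kWh))/k
δ = (27.468 + √(754.49 + 71282.6))/4.6013 = (27.468 + 268.4)/4.6013 = 64.301 mm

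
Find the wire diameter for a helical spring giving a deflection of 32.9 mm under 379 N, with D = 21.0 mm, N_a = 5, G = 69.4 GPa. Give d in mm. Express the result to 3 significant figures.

Required rate k = F/δ = 379/32.9 = 11.52 N/mm
d = (8D³N_a·k / G)^(1/4) = (8·21.0³·5·11.52 / (69.4×10³))^0.25
  = (61.49)^0.25 = 2.8003 mm

2.80 mm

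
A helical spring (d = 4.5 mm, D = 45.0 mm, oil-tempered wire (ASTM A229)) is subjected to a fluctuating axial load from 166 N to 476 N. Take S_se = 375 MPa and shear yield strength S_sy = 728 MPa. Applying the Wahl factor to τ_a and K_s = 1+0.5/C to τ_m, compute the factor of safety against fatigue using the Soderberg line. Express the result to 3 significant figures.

0.849

C = D/d = 45.0/4.5 = 10.0000; K_W = (4C−1)/(4C−4)+0.615/C = 1.1448; K_s = 1+0.5/C = 1.0500
F_a = (F_max−F_min)/2 = 155 N; F_m = (F_max+F_min)/2 = 321 N
τ_a = K_W·8F_aD/(πd³) = 1.1448 × 194.92 = 223.15 MPa
τ_m = K_s·8F_mD/(πd³) = 1.0500 × 403.66 = 423.85 MPa
Soderberg: 1/n_f = τ_a/S_se + τ_m/S_sy = 223.15/375 + 423.85/728 = 0.59506 + 0.58221 = 1.1773
n_f = 1/1.1773 = 0.8494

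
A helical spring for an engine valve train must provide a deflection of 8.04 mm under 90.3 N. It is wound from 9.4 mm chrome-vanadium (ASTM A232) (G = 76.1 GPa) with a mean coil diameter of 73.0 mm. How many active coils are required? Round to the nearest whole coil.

17

Required rate k = F/δ = 90.3/8.04 = 11.231 N/mm
N_a = Gd⁴/(8D³k) = (76.1×10³ × 9.4⁴)/(8 × 73.0³ × 11.231)
    = 5.9415e+08 / 3.49535e+07 = 17 → 17 coils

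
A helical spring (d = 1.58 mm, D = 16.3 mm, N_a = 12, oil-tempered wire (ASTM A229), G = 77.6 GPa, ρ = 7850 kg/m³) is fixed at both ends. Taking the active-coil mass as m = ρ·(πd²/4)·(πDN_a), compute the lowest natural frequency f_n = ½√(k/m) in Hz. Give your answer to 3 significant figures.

175 Hz

k = Gd⁴/(8D³N_a) = (77.6×10³)(1.58⁴)/(8·16.3³·12) = 1.1632 N/mm = 1163.2 N/m
Wire length L = πDN_a = π·16.3·12 = 614.5 mm
m = ρ·(πd²/4)·L = 7850 × 1.9607×10⁻⁶ m² × 0.6145 m = 0.0094579 kg
f_n = ½√(k/m) = 0.5·√(1163.2/0.0094579) = 0.5·√(1.2299e+05) = 175.35 Hz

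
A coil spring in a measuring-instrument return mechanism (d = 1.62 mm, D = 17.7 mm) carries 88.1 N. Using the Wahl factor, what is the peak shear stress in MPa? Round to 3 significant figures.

1060 MPa

Spring index C = D/d = 17.7/1.62 = 10.9259
K_W = (4C−1)/(4C−4) + 0.615/C = 42.704/39.704 + 0.0563 = 1.1318
τ₀ = 8FD/(πd³) = 8·88.1·17.7/(π·1.62³) = 12475/13.357 = 933.99 MPa
τ_max = K·τ₀ = 1.1318 × 933.99 = 1057.1 MPa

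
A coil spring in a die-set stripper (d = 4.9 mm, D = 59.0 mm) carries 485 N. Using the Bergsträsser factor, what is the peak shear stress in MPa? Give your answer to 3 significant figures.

Spring index C = D/d = 59.0/4.9 = 12.0408
K_B = (4C+2)/(4C−3) = 50.163/45.163 = 1.1107
τ₀ = 8FD/(πd³) = 8·485·59.0/(π·4.9³) = 228920/369.61 = 619.36 MPa
τ_max = K·τ₀ = 1.1107 × 619.36 = 687.93 MPa

688 MPa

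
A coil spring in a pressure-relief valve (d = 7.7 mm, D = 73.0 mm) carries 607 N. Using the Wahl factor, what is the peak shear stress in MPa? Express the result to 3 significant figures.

Spring index C = D/d = 73.0/7.7 = 9.4805
K_W = (4C−1)/(4C−4) + 0.615/C = 36.922/33.922 + 0.0649 = 1.1533
τ₀ = 8FD/(πd³) = 8·607·73.0/(π·7.7³) = 354488/1434.2 = 247.16 MPa
τ_max = K·τ₀ = 1.1533 × 247.16 = 285.05 MPa

285 MPa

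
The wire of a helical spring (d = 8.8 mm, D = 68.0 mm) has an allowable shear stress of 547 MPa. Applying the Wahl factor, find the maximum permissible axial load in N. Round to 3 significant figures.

C = D/d = 68.0/8.8 = 7.7273
K_W = (4C−1)/(4C−4) + 0.615/C = 29.909/26.909 + 0.0796 = 1.1911
τ_max = K·8FD/(πd³) → F_max = τ_allow·πd³/(8DK)
F_max = 547·π·8.8³/(8·68.0·1.1911) = 1.1711e+06/647.94 = 1807.4 N

1810 N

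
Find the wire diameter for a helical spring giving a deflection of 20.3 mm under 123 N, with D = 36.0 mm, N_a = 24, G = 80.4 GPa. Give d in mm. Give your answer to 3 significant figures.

5.10 mm

Required rate k = F/δ = 123/20.3 = 6.0591 N/mm
d = (8D³N_a·k / G)^(1/4) = (8·36.0³·24·6.0591 / (80.4×10³))^0.25
  = (675.09)^0.25 = 5.0973 mm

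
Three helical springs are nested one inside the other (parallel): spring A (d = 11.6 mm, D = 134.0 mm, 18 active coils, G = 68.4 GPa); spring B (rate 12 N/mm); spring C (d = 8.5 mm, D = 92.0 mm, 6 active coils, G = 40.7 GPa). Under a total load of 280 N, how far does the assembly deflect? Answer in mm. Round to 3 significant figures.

k_A = Gd⁴/(8D³N_a) = (68.4×10³)(11.6⁴)/(8·134.0³·18) = 3.5745 N/mm
k_C = Gd⁴/(8D³N_a) = (40.7×10³)(8.5⁴)/(8·92.0³·6) = 5.6841 N/mm
Parallel: k_eq = 3.5745 + 12 + 5.6841 = 21.259 N/mm
δ = F/k_eq = 280/21.259 = 13.171 mm

13.2 mm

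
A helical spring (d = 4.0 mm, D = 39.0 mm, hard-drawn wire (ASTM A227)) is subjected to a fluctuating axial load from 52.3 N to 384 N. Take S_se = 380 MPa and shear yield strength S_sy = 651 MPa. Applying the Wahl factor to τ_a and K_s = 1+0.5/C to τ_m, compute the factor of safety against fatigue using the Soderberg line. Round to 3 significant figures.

0.755

C = D/d = 39.0/4.0 = 9.7500; K_W = (4C−1)/(4C−4)+0.615/C = 1.1488; K_s = 1+0.5/C = 1.0513
F_a = (F_max−F_min)/2 = 165.85 N; F_m = (F_max+F_min)/2 = 218.15 N
τ_a = K_W·8F_aD/(πd³) = 1.1488 × 257.36 = 295.65 MPa
τ_m = K_s·8F_mD/(πd³) = 1.0513 × 338.52 = 355.88 MPa
Soderberg: 1/n_f = τ_a/S_se + τ_m/S_sy = 295.65/380 + 355.88/651 = 0.77803 + 0.54666 = 1.3247
n_f = 1/1.3247 = 0.7549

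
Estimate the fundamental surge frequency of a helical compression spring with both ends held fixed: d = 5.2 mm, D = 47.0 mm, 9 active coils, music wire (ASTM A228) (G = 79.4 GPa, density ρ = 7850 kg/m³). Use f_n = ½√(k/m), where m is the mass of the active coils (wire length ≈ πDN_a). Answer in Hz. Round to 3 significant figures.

k = Gd⁴/(8D³N_a) = (79.4×10³)(5.2⁴)/(8·47.0³·9) = 7.7662 N/mm = 7766.2 N/m
Wire length L = πDN_a = π·47.0·9 = 1328.9 mm
m = ρ·(πd²/4)·L = 7850 × 21.237×10⁻⁶ m² × 1.3289 m = 0.22154 kg
f_n = ½√(k/m) = 0.5·√(7766.2/0.22154) = 0.5·√(35055) = 93.615 Hz

93.6 Hz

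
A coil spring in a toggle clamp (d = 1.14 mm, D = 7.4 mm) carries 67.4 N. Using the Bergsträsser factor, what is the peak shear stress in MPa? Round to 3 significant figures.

1040 MPa

Spring index C = D/d = 7.4/1.14 = 6.4912
K_B = (4C+2)/(4C−3) = 27.965/22.965 = 1.2177
τ₀ = 8FD/(πd³) = 8·67.4·7.4/(π·1.14³) = 3990.08/4.6544 = 857.27 MPa
τ_max = K·τ₀ = 1.2177 × 857.27 = 1043.9 MPa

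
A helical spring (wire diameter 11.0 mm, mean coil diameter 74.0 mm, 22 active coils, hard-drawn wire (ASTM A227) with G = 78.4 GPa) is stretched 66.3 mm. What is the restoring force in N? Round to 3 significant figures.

1070 N

k = Gd⁴/(8D³N_a) = (78.4×10³)(11.0⁴)/(8·74.0³·22) = 16.095 N/mm
F = k·δ = 16.095 × 66.3 = 1067.1 N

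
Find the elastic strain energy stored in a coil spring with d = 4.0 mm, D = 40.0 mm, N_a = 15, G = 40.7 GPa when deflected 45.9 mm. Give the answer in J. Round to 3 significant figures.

k = Gd⁴/(8D³N_a) = (40.7×10³)(4.0⁴)/(8·40.0³·15) = 1.3567 N/mm
U = ½kδ² = 0.5 × 1.3567 × 45.9² = 1429.1 N·mm = 1.4291 J

1.43 J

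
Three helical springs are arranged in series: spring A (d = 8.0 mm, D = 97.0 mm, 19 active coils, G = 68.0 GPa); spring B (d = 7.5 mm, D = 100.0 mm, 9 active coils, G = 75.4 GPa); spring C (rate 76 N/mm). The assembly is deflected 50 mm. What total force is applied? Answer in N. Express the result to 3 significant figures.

k_A = Gd⁴/(8D³N_a) = (68.0×10³)(8.0⁴)/(8·97.0³·19) = 2.0078 N/mm
k_B = Gd⁴/(8D³N_a) = (75.4×10³)(7.5⁴)/(8·100.0³·9) = 3.3135 N/mm
Series: 1/k_eq = 1/2.0078 + 1/3.3135 + 1/76 = 0.81303; k_eq = 1.23 N/mm
F = k_eq·δ = 1.23·50 = 61.499 N

61.5 N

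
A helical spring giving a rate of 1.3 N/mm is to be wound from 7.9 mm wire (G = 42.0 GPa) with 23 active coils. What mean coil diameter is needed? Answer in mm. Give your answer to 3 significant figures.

D = (Gd⁴/(8N_a·k))^(1/3) = (42.0×10³·7.9⁴/(8·23·1.3))^(1/3)
  = (683906)^(1/3) = 88.1046 mm

88.1 mm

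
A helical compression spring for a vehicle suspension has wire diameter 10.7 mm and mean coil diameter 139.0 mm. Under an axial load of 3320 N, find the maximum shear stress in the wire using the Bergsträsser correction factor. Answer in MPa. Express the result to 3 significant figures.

1060 MPa

Spring index C = D/d = 139.0/10.7 = 12.9907
K_B = (4C+2)/(4C−3) = 53.963/48.963 = 1.1021
τ₀ = 8FD/(πd³) = 8·3320·139.0/(π·10.7³) = 3.69184e+06/3848.6 = 959.27 MPa
τ_max = K·τ₀ = 1.1021 × 959.27 = 1057.2 MPa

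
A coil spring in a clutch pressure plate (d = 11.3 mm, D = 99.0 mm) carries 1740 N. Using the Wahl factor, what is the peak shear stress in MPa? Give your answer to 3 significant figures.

355 MPa

Spring index C = D/d = 99.0/11.3 = 8.7611
K_W = (4C−1)/(4C−4) + 0.615/C = 34.044/31.044 + 0.0702 = 1.1668
τ₀ = 8FD/(πd³) = 8·1740·99.0/(π·11.3³) = 1.37808e+06/4533 = 304.01 MPa
τ_max = K·τ₀ = 1.1668 × 304.01 = 354.73 MPa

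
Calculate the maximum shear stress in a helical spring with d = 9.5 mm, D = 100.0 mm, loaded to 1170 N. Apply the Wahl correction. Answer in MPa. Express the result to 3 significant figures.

Spring index C = D/d = 100.0/9.5 = 10.5263
K_W = (4C−1)/(4C−4) + 0.615/C = 41.105/38.105 + 0.0584 = 1.1372
τ₀ = 8FD/(πd³) = 8·1170·100.0/(π·9.5³) = 936000/2693.5 = 347.5 MPa
τ_max = K·τ₀ = 1.1372 × 347.5 = 395.16 MPa

395 MPa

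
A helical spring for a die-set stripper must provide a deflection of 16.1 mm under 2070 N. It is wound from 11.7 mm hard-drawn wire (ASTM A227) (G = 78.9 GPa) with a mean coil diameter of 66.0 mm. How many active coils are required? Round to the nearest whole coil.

Required rate k = F/δ = 2070/16.1 = 128.57 N/mm
N_a = Gd⁴/(8D³k) = (78.9×10³ × 11.7⁴)/(8 × 66.0³ × 128.57)
    = 1.4785e+09 / 2.9571e+08 = 5 → 5 coils

5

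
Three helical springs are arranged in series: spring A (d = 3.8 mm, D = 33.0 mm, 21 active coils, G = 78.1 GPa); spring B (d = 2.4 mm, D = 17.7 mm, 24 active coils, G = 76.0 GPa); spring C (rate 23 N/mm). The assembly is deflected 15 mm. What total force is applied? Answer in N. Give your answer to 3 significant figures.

17.9 N

k_A = Gd⁴/(8D³N_a) = (78.1×10³)(3.8⁴)/(8·33.0³·21) = 2.6973 N/mm
k_B = Gd⁴/(8D³N_a) = (76.0×10³)(2.4⁴)/(8·17.7³·24) = 2.3683 N/mm
Series: 1/k_eq = 1/2.6973 + 1/2.3683 + 1/23 = 0.83646; k_eq = 1.1955 N/mm
F = k_eq·δ = 1.1955·15 = 17.933 N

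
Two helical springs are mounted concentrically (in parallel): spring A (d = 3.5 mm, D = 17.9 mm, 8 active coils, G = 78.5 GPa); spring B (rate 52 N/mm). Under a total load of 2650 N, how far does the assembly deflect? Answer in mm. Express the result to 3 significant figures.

31.5 mm

k_A = Gd⁴/(8D³N_a) = (78.5×10³)(3.5⁴)/(8·17.9³·8) = 32.092 N/mm
Parallel: k_eq = 32.092 + 52 = 84.092 N/mm
δ = F/k_eq = 2650/84.092 = 31.513 mm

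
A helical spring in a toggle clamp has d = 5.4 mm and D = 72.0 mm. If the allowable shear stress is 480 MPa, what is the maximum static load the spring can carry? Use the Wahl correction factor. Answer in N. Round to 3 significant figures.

372 N

C = D/d = 72.0/5.4 = 13.3333
K_W = (4C−1)/(4C−4) + 0.615/C = 52.333/49.333 + 0.0461 = 1.1069
τ_max = K·8FD/(πd³) → F_max = τ_allow·πd³/(8DK)
F_max = 480·π·5.4³/(8·72.0·1.1069) = 2.3745e+05/637.6 = 372.42 N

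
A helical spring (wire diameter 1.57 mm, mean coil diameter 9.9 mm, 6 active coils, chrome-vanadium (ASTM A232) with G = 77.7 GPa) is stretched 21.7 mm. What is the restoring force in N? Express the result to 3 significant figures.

k = Gd⁴/(8D³N_a) = (77.7×10³)(1.57⁴)/(8·9.9³·6) = 10.136 N/mm
F = k·δ = 10.136 × 21.7 = 219.95 N

220 N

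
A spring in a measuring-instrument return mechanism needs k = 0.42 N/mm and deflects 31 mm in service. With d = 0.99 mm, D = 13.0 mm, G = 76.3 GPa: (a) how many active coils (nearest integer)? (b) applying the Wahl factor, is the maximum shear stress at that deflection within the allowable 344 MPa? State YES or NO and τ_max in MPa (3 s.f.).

(a) 10 coils; (b) NO, τ_max = 489 MPa

N_a = Gd⁴/(8D³k) = (76.3×10³)(0.99⁴)/(8·13.0³·0.42) = 9.929 → N_a = 10
Actual rate k = Gd⁴/(8D³·10) = 0.41701 N/mm
Working load F = kδ = 0.41701·31 = 12.927 N
C = 13.0/0.99 = 13.1313; K_W = (4C−1)/(4C−4)+0.615/C = 1.1087
τ_max = K_W·8FD/(πd³) = 1.1087·441.05 = 488.97 MPa
τ_max > 344 MPa → exceeds allowable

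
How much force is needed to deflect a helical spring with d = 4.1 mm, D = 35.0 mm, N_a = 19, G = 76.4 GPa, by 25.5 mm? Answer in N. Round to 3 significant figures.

84.5 N

k = Gd⁴/(8D³N_a) = (76.4×10³)(4.1⁴)/(8·35.0³·19) = 3.3127 N/mm
F = k·δ = 3.3127 × 25.5 = 84.474 N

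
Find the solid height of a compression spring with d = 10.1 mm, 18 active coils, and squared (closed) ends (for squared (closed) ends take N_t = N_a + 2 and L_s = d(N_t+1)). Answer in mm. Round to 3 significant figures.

212 mm

squared (closed) ends: N_t = N_a + 2 = 18 + 2 = 20
L_s = d·(N_t+1) = 10.1 × 21 = 212.1 mm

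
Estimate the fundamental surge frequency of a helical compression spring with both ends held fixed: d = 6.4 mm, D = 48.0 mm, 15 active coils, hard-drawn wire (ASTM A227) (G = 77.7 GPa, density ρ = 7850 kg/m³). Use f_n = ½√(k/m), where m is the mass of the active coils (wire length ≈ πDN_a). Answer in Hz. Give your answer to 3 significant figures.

65.6 Hz

k = Gd⁴/(8D³N_a) = (77.7×10³)(6.4⁴)/(8·48.0³·15) = 9.8228 N/mm = 9822.8 N/m
Wire length L = πDN_a = π·48.0·15 = 2261.9 mm
m = ρ·(πd²/4)·L = 7850 × 32.17×10⁻⁶ m² × 2.2619 m = 0.57122 kg
f_n = ½√(k/m) = 0.5·√(9822.8/0.57122) = 0.5·√(17196) = 65.567 Hz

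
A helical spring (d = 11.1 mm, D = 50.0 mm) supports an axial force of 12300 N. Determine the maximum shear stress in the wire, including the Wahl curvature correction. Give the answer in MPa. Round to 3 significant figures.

1550 MPa

Spring index C = D/d = 50.0/11.1 = 4.5045
K_W = (4C−1)/(4C−4) + 0.615/C = 17.018/14.018 + 0.1365 = 1.3505
τ₀ = 8FD/(πd³) = 8·12300·50.0/(π·11.1³) = 4.92e+06/4296.5 = 1145.1 MPa
τ_max = K·τ₀ = 1.3505 × 1145.1 = 1546.5 MPa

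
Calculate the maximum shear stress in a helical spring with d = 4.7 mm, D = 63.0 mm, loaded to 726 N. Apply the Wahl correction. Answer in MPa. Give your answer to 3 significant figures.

1240 MPa

Spring index C = D/d = 63.0/4.7 = 13.4043
K_W = (4C−1)/(4C−4) + 0.615/C = 52.617/49.617 + 0.0459 = 1.1063
τ₀ = 8FD/(πd³) = 8·726·63.0/(π·4.7³) = 365904/326.17 = 1121.8 MPa
τ_max = K·τ₀ = 1.1063 × 1121.8 = 1241.1 MPa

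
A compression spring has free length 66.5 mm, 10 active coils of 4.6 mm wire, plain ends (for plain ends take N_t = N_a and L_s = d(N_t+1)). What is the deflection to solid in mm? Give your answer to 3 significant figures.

N_t = 10; L_s = 4.6·11 = 50.6 mm
δ_solid = L₀ − L_s = 66.5 − 50.6 = 15.9 mm

15.9 mm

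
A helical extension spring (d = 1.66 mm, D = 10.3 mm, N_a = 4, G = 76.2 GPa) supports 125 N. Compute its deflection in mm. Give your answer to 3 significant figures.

k = Gd⁴/(8D³N_a) = (76.2×10³)(1.66⁴)/(8·10.3³·4) = 16.547 N/mm
δ = F/k = 125 / 16.547 = 7.5541 mm

7.55 mm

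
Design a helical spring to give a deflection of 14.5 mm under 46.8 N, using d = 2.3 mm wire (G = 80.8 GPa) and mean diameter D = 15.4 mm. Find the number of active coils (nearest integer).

Required rate k = F/δ = 46.8/14.5 = 3.2276 N/mm
N_a = Gd⁴/(8D³k) = (80.8×10³ × 2.3⁴)/(8 × 15.4³ × 3.2276)
    = 2.26112e+06 / 94304 = 23.98 → 24 coils

24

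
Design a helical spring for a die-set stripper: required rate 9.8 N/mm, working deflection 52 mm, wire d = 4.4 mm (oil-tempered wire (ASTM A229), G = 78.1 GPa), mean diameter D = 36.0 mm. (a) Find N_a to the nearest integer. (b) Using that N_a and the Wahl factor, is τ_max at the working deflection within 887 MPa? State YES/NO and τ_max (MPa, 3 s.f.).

N_a = Gd⁴/(8D³k) = (78.1×10³)(4.4⁴)/(8·36.0³·9.8) = 8.003 → N_a = 8
Actual rate k = Gd⁴/(8D³·8) = 9.8033 N/mm
Working load F = kδ = 9.8033·52 = 509.77 N
C = 36.0/4.4 = 8.1818; K_W = (4C−1)/(4C−4)+0.615/C = 1.1796
τ_max = K_W·8FD/(πd³) = 1.1796·548.61 = 647.14 MPa
τ_max ≤ 887 MPa → acceptable

(a) 8 coils; (b) YES, τ_max = 647 MPa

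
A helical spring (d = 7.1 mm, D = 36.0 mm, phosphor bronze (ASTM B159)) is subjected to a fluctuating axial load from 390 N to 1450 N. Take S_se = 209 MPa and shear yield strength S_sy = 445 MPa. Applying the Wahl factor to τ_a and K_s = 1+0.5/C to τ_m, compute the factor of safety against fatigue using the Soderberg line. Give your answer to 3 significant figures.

C = D/d = 36.0/7.1 = 5.0704; K_W = (4C−1)/(4C−4)+0.615/C = 1.3055; K_s = 1+0.5/C = 1.0986
F_a = (F_max−F_min)/2 = 530 N; F_m = (F_max+F_min)/2 = 920 N
τ_a = K_W·8F_aD/(πd³) = 1.3055 × 135.75 = 177.23 MPa
τ_m = K_s·8F_mD/(πd³) = 1.0986 × 235.64 = 258.88 MPa
Soderberg: 1/n_f = τ_a/S_se + τ_m/S_sy = 177.23/209 + 258.88/445 = 0.84799 + 0.58175 = 1.4297
n_f = 1/1.4297 = 0.6994

0.699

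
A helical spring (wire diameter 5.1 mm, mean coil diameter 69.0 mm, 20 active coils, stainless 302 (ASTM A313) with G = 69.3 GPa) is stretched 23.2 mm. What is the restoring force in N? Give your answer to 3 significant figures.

20.7 N

k = Gd⁴/(8D³N_a) = (69.3×10³)(5.1⁴)/(8·69.0³·20) = 0.89196 N/mm
F = k·δ = 0.89196 × 23.2 = 20.694 N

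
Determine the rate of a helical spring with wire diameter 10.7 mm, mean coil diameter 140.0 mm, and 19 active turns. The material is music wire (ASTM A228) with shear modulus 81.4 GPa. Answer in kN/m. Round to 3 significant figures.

2.56 kN/m

k = Gd⁴/(8D³N_a) = (81.4×10³ × 10.7⁴) / (8 × 140.0³ × 19)
  = 1.06699e+09 / 4.17088e+08 = 2.5582 N/mm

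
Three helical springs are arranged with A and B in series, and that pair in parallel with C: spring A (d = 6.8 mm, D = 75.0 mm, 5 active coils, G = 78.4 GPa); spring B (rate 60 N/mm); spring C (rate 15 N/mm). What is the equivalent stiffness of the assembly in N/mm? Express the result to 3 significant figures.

k_A = Gd⁴/(8D³N_a) = (78.4×10³)(6.8⁴)/(8·75.0³·5) = 9.9336 N/mm
Springs A,B series: k_AB = 1/(1/9.9336+1/60) = 8.5226 N/mm; parallel with C: k_eq = 8.5226+15 = 23.523 N/mm

23.5 N/mm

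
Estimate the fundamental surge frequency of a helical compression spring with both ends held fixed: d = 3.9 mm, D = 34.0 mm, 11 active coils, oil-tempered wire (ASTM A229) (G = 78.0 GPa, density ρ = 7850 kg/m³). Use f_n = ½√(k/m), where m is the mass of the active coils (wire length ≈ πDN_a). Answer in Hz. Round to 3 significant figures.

109 Hz

k = Gd⁴/(8D³N_a) = (78.0×10³)(3.9⁴)/(8·34.0³·11) = 5.2172 N/mm = 5217.2 N/m
Wire length L = πDN_a = π·34.0·11 = 1175 mm
m = ρ·(πd²/4)·L = 7850 × 11.946×10⁻⁶ m² × 1.175 m = 0.11018 kg
f_n = ½√(k/m) = 0.5·√(5217.2/0.11018) = 0.5·√(47350) = 108.8 Hz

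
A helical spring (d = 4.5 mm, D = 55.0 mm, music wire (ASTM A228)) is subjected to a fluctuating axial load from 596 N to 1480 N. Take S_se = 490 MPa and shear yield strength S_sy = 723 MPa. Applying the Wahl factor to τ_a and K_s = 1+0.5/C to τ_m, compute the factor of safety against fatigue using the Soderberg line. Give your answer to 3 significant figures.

0.260

C = D/d = 55.0/4.5 = 12.2222; K_W = (4C−1)/(4C−4)+0.615/C = 1.1171; K_s = 1+0.5/C = 1.0409
F_a = (F_max−F_min)/2 = 442 N; F_m = (F_max+F_min)/2 = 1038 N
τ_a = K_W·8F_aD/(πd³) = 1.1171 × 679.34 = 758.93 MPa
τ_m = K_s·8F_mD/(πd³) = 1.0409 × 1595.4 = 1660.6 MPa
Soderberg: 1/n_f = τ_a/S_se + τ_m/S_sy = 758.93/490 + 1660.6/723 = 1.54883 + 2.29687 = 3.8457
n_f = 1/3.8457 = 0.26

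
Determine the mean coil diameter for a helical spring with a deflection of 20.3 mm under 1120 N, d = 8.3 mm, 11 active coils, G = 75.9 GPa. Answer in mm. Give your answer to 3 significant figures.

Required rate k = F/δ = 1120/20.3 = 55.172 N/mm
D = (Gd⁴/(8N_a·k))^(1/3) = (75.9×10³·8.3⁴/(8·11·55.172))^(1/3)
  = (74190.7)^(1/3) = 42.0194 mm

42.0 mm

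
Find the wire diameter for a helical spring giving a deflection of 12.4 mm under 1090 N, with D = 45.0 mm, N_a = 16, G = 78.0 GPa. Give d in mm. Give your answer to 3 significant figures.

Required rate k = F/δ = 1090/12.4 = 87.903 N/mm
d = (8D³N_a·k / G)^(1/4) = (8·45.0³·16·87.903 / (78.0×10³))^0.25
  = (13145)^0.25 = 10.7075 mm

10.7 mm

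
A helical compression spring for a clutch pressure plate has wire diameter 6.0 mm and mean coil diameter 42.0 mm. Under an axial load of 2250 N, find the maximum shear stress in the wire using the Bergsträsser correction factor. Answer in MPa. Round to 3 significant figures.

Spring index C = D/d = 42.0/6.0 = 7.0000
K_B = (4C+2)/(4C−3) = 30.000/25.000 = 1.2000
τ₀ = 8FD/(πd³) = 8·2250·42.0/(π·6.0³) = 756000/678.58 = 1114.1 MPa
τ_max = K·τ₀ = 1.2000 × 1114.1 = 1336.9 MPa

1340 MPa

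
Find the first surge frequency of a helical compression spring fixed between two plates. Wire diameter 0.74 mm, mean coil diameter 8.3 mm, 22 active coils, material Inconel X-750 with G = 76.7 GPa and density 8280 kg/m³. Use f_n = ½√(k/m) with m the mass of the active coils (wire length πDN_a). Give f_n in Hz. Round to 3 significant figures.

k = Gd⁴/(8D³N_a) = (76.7×10³)(0.74⁴)/(8·8.3³·22) = 0.22855 N/mm = 228.55 N/m
Wire length L = πDN_a = π·8.3·22 = 573.65 mm
m = ρ·(πd²/4)·L = 8280 × 0.43008×10⁻⁶ m² × 0.57365 m = 0.0020428 kg
f_n = ½√(k/m) = 0.5·√(228.55/0.0020428) = 0.5·√(1.1188e+05) = 167.24 Hz

167 Hz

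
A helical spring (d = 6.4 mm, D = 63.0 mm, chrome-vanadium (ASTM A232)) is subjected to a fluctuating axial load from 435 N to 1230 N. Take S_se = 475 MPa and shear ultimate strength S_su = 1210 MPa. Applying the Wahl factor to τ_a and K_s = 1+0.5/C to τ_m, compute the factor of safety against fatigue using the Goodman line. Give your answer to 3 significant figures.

C = D/d = 63.0/6.4 = 9.8438; K_W = (4C−1)/(4C−4)+0.615/C = 1.1473; K_s = 1+0.5/C = 1.0508
F_a = (F_max−F_min)/2 = 397.5 N; F_m = (F_max+F_min)/2 = 832.5 N
τ_a = K_W·8F_aD/(πd³) = 1.1473 × 243.26 = 279.09 MPa
τ_m = K_s·8F_mD/(πd³) = 1.0508 × 509.48 = 535.36 MPa
Goodman: 1/n_f = τ_a/S_se + τ_m/S_su = 279.09/475 + 535.36/1210 = 0.58756 + 0.44244 = 1.03
n_f = 1/1.03 = 0.9709

0.971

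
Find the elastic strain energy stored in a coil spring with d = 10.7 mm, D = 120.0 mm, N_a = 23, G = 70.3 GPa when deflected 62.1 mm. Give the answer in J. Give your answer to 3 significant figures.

k = Gd⁴/(8D³N_a) = (70.3×10³)(10.7⁴)/(8·120.0³·23) = 2.8982 N/mm
U = ½kδ² = 0.5 × 2.8982 × 62.1² = 5588.3 N·mm = 5.5883 J

5.59 J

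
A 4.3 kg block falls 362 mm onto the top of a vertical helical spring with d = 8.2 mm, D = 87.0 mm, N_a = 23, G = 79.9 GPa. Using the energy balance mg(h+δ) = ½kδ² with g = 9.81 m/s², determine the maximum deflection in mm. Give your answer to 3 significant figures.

k = Gd⁴/(8D³N_a) = (79.9×10³)(8.2⁴)/(8·87.0³·23) = 2.9814 N/mm
W = mg = 4.3 × 9.81 = 42.183 N
½kδ² − Wδ − Wh = 0 → δ = (W + √(W² + 2kWh))/k
δ = (42.183 + √(1779.4 + 91054.8))/2.9814 = (42.183 + 304.69)/2.9814 = 116.34 mm

116 mm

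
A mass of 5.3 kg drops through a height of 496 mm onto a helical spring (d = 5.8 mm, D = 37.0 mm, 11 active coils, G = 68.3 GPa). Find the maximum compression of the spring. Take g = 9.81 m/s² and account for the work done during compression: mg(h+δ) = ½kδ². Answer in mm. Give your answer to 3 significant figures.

57.6 mm

k = Gd⁴/(8D³N_a) = (68.3×10³)(5.8⁴)/(8·37.0³·11) = 17.34 N/mm
W = mg = 5.3 × 9.81 = 51.993 N
½kδ² − Wδ − Wh = 0 → δ = (W + √(W² + 2kWh))/k
δ = (51.993 + √(2703.3 + 894337))/17.34 = (51.993 + 947.12)/17.34 = 57.62 mm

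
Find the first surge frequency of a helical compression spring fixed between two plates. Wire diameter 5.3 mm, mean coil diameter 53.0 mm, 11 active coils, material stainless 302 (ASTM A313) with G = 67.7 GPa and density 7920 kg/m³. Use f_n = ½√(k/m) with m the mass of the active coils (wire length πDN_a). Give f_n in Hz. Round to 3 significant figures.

56.4 Hz

k = Gd⁴/(8D³N_a) = (67.7×10³)(5.3⁴)/(8·53.0³·11) = 4.0774 N/mm = 4077.4 N/m
Wire length L = πDN_a = π·53.0·11 = 1831.5 mm
m = ρ·(πd²/4)·L = 7920 × 22.062×10⁻⁶ m² × 1.8315 m = 0.32003 kg
f_n = ½√(k/m) = 0.5·√(4077.4/0.32003) = 0.5·√(12741) = 56.438 Hz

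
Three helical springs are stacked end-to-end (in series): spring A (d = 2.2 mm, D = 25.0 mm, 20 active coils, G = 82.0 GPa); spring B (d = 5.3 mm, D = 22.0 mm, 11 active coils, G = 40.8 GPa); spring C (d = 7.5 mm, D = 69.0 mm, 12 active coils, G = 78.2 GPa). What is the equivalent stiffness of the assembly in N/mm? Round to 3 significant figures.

0.686 N/mm

k_A = Gd⁴/(8D³N_a) = (82.0×10³)(2.2⁴)/(8·25.0³·20) = 0.76836 N/mm
k_B = Gd⁴/(8D³N_a) = (40.8×10³)(5.3⁴)/(8·22.0³·11) = 34.357 N/mm
k_C = Gd⁴/(8D³N_a) = (78.2×10³)(7.5⁴)/(8·69.0³·12) = 7.8457 N/mm
Series: 1/k_eq = 1/0.76836 + 1/34.357 + 1/7.8457 = 1.458; k_eq = 0.68585 N/mm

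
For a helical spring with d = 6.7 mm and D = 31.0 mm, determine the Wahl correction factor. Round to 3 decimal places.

1.340

C = D/d = 31.0/6.7 = 4.6269
K_W = (4C−1)/(4C−4) + 0.615/C = 17.507/14.507 + 0.1329 = 1.3397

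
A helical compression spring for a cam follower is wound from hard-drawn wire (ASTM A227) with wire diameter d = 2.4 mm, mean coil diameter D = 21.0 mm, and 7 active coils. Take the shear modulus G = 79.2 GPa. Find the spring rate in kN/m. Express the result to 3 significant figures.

5.07 kN/m

k = Gd⁴/(8D³N_a) = (79.2×10³ × 2.4⁴) / (8 × 21.0³ × 7)
  = 2.62767e+06 / 518616 = 5.0667 N/mm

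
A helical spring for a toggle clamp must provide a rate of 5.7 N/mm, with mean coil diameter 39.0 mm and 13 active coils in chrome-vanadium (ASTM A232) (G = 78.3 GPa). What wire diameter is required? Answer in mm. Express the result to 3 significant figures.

d = (8D³N_a·k / G)^(1/4) = (8·39.0³·13·5.7 / (78.3×10³))^0.25
  = (449.1)^0.25 = 4.6035 mm

4.60 mm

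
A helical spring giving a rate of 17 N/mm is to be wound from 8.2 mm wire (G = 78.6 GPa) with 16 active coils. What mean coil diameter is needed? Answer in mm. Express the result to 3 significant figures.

D = (Gd⁴/(8N_a·k))^(1/3) = (78.6×10³·8.2⁴/(8·16·17))^(1/3)
  = (163312)^(1/3) = 54.6604 mm

54.7 mm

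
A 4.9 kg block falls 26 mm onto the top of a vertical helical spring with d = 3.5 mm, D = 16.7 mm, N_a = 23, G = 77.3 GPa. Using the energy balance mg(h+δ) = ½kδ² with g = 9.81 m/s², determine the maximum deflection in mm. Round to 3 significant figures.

k = Gd⁴/(8D³N_a) = (77.3×10³)(3.5⁴)/(8·16.7³·23) = 13.536 N/mm
W = mg = 4.9 × 9.81 = 48.069 N
½kδ² − Wδ − Wh = 0 → δ = (W + √(W² + 2kWh))/k
δ = (48.069 + √(2310.6 + 33834))/13.536 = (48.069 + 190.12)/13.536 = 17.597 mm

17.6 mm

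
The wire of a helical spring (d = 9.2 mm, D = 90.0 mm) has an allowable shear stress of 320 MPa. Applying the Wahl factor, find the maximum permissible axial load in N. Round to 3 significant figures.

947 N

C = D/d = 90.0/9.2 = 9.7826
K_W = (4C−1)/(4C−4) + 0.615/C = 38.130/35.130 + 0.0629 = 1.1483
τ_max = K·8FD/(πd³) → F_max = τ_allow·πd³/(8DK)
F_max = 320·π·9.2³/(8·90.0·1.1483) = 7.8282e+05/826.75 = 946.87 N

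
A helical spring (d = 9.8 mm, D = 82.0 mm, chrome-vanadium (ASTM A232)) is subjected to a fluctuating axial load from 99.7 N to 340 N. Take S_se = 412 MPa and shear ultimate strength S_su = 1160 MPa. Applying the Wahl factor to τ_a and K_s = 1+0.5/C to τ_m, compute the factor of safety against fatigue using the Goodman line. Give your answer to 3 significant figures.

8.29

C = D/d = 82.0/9.8 = 8.3673; K_W = (4C−1)/(4C−4)+0.615/C = 1.1753; K_s = 1+0.5/C = 1.0598
F_a = (F_max−F_min)/2 = 120.15 N; F_m = (F_max+F_min)/2 = 219.85 N
τ_a = K_W·8F_aD/(πd³) = 1.1753 × 26.656 = 31.329 MPa
τ_m = K_s·8F_mD/(πd³) = 1.0598 × 48.776 = 51.69 MPa
Goodman: 1/n_f = τ_a/S_se + τ_m/S_su = 31.329/412 + 51.69/1160 = 0.07604 + 0.04456 = 0.1206
n_f = 1/0.1206 = 8.292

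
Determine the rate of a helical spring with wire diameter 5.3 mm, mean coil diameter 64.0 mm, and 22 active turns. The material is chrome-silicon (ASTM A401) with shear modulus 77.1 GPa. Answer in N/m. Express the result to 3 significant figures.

1320 N/m

k = Gd⁴/(8D³N_a) = (77.1×10³ × 5.3⁴) / (8 × 64.0³ × 22)
  = 6.08356e+07 / 4.61373e+07 = 1.3186 N/mm = 1318.6 N/m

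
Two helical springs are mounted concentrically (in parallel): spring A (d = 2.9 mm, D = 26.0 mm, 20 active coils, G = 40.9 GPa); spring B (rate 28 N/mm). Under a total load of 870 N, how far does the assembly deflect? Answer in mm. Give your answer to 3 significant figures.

k_A = Gd⁴/(8D³N_a) = (40.9×10³)(2.9⁴)/(8·26.0³·20) = 1.0287 N/mm
Parallel: k_eq = 1.0287 + 28 = 29.029 N/mm
δ = F/k_eq = 870/29.029 = 29.97 mm

30.0 mm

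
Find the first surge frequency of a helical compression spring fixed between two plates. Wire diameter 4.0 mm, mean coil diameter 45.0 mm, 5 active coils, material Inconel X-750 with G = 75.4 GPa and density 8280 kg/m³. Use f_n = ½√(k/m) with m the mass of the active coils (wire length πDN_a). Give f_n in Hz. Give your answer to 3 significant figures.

k = Gd⁴/(8D³N_a) = (75.4×10³)(4.0⁴)/(8·45.0³·5) = 5.2956 N/mm = 5295.6 N/m
Wire length L = πDN_a = π·45.0·5 = 706.86 mm
m = ρ·(πd²/4)·L = 8280 × 12.566×10⁻⁶ m² × 0.70686 m = 0.073548 kg
f_n = ½√(k/m) = 0.5·√(5295.6/0.073548) = 0.5·√(72001) = 134.17 Hz

134 Hz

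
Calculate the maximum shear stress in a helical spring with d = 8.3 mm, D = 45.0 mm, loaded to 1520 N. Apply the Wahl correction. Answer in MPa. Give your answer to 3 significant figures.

Spring index C = D/d = 45.0/8.3 = 5.4217
K_W = (4C−1)/(4C−4) + 0.615/C = 20.687/17.687 + 0.1134 = 1.2831
τ₀ = 8FD/(πd³) = 8·1520·45.0/(π·8.3³) = 547200/1796.3 = 304.62 MPa
τ_max = K·τ₀ = 1.2831 × 304.62 = 390.85 MPa

391 MPa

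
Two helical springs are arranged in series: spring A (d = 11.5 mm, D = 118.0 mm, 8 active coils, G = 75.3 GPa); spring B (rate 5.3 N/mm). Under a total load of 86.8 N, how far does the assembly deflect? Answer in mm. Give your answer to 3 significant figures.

23.3 mm

k_A = Gd⁴/(8D³N_a) = (75.3×10³)(11.5⁴)/(8·118.0³·8) = 12.524 N/mm
Series: 1/k_eq = 1/12.524 + 1/5.3 = 0.26852; k_eq = 3.7241 N/mm
δ = F/k_eq = 86.8/3.7241 = 23.308 mm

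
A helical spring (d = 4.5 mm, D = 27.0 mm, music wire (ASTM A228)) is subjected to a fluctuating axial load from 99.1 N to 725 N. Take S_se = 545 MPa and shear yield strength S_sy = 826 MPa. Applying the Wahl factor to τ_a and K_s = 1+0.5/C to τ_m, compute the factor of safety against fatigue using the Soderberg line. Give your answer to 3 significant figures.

1.05

C = D/d = 27.0/4.5 = 6.0000; K_W = (4C−1)/(4C−4)+0.615/C = 1.2525; K_s = 1+0.5/C = 1.0833
F_a = (F_max−F_min)/2 = 312.95 N; F_m = (F_max+F_min)/2 = 412.05 N
τ_a = K_W·8F_aD/(πd³) = 1.2525 × 236.12 = 295.75 MPa
τ_m = K_s·8F_mD/(πd³) = 1.0833 × 310.9 = 336.8 MPa
Soderberg: 1/n_f = τ_a/S_se + τ_m/S_sy = 295.75/545 + 336.8/826 = 0.54265 + 0.40775 = 0.95041
n_f = 1/0.95041 = 1.052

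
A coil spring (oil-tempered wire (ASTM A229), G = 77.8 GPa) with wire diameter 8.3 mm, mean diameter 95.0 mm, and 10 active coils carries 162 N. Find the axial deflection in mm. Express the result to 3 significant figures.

30.1 mm

k = Gd⁴/(8D³N_a) = (77.8×10³)(8.3⁴)/(8·95.0³·10) = 5.3831 N/mm
δ = F/k = 162 / 5.3831 = 30.094 mm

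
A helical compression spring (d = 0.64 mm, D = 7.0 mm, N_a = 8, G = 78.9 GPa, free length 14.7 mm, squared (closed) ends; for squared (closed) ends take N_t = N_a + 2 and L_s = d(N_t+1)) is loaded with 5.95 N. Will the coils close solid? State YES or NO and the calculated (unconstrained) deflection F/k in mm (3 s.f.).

k = Gd⁴/(8D³N_a) = (78.9×10³)(0.64⁴)/(8·7.0³·8) = 0.60301 N/mm
N_t = 10; L_s = 0.64·11 = 7.04 mm; δ_solid = L₀ − L_s = 14.7 − 7.04 = 7.66 mm
δ = F/k = 5.95/0.60301 = 9.8672 mm
δ ≥ δ_solid → spring goes solid

YES, δ = 9.87 mm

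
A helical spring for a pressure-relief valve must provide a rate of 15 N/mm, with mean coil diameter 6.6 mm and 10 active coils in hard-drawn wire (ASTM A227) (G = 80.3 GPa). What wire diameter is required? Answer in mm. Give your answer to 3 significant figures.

1.44 mm

d = (8D³N_a·k / G)^(1/4) = (8·6.6³·10·15 / (80.3×10³))^0.25
  = (4.2963)^0.25 = 1.4397 mm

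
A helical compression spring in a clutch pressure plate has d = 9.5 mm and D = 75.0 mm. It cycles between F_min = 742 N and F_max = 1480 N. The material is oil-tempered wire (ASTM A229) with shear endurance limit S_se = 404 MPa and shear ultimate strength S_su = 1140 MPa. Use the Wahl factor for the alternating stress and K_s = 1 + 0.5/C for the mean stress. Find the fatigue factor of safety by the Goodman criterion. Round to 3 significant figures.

C = D/d = 75.0/9.5 = 7.8947; K_W = (4C−1)/(4C−4)+0.615/C = 1.1867; K_s = 1+0.5/C = 1.0633
F_a = (F_max−F_min)/2 = 369 N; F_m = (F_max+F_min)/2 = 1111 N
τ_a = K_W·8F_aD/(πd³) = 1.1867 × 82.197 = 97.542 MPa
τ_m = K_s·8F_mD/(πd³) = 1.0633 × 247.48 = 263.16 MPa
Goodman: 1/n_f = τ_a/S_se + τ_m/S_su = 97.542/404 + 263.16/1140 = 0.24144 + 0.23084 = 0.47228
n_f = 1/0.47228 = 2.117

2.12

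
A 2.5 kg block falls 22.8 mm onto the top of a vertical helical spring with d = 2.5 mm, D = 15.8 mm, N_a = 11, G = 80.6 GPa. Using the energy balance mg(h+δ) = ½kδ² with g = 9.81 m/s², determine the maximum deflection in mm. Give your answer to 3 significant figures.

k = Gd⁴/(8D³N_a) = (80.6×10³)(2.5⁴)/(8·15.8³·11) = 9.0707 N/mm
W = mg = 2.5 × 9.81 = 24.525 N
½kδ² − Wδ − Wh = 0 → δ = (W + √(W² + 2kWh))/k
δ = (24.525 + √(601.48 + 10144.1))/9.0707 = (24.525 + 103.66)/9.0707 = 14.132 mm

14.1 mm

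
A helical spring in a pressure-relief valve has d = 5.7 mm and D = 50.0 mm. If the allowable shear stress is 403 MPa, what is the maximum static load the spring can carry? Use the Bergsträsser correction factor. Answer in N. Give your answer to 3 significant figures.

507 N

C = D/d = 50.0/5.7 = 8.7719
K_B = (4C+2)/(4C−3) = 37.088/32.088 = 1.1558
τ_max = K·8FD/(πd³) → F_max = τ_allow·πd³/(8DK)
F_max = 403·π·5.7³/(8·50.0·1.1558) = 2.3447e+05/462.33 = 507.14 N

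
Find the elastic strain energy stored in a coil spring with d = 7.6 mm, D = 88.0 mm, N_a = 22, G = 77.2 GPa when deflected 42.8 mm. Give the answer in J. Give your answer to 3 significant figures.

1.97 J

k = Gd⁴/(8D³N_a) = (77.2×10³)(7.6⁴)/(8·88.0³·22) = 2.1474 N/mm
U = ½kδ² = 0.5 × 2.1474 × 42.8² = 1966.8 N·mm = 1.9668 J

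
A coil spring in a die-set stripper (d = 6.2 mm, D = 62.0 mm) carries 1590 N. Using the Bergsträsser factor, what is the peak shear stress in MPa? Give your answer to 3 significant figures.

Spring index C = D/d = 62.0/6.2 = 10.0000
K_B = (4C+2)/(4C−3) = 42.000/37.000 = 1.1351
τ₀ = 8FD/(πd³) = 8·1590·62.0/(π·6.2³) = 788640/748.73 = 1053.3 MPa
τ_max = K·τ₀ = 1.1351 × 1053.3 = 1195.6 MPa

1200 MPa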